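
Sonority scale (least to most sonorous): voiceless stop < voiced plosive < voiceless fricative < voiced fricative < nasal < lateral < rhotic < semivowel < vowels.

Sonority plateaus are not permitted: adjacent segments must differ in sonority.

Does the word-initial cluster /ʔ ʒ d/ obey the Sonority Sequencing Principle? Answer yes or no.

no

/ʔ/: voiceless stop = 1.
/ʒ/: voiced fricative = 4.
/d/: voiced plosive = 2.
The profile is 1-4-2. Between /ʒ/ (4) and /d/ (2) sonority does not rise, so the cluster violates the SSP.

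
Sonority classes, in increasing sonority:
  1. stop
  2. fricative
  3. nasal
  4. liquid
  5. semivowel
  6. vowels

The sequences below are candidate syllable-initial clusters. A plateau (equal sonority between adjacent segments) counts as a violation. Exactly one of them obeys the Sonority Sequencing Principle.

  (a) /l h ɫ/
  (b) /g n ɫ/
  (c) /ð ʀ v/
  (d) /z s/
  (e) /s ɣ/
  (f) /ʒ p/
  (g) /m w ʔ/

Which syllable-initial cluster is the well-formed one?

b

(a) sonority 4-2-4: ill-formed.
(b) sonority 1-3-4: well-formed.
(c) sonority 2-4-2: ill-formed.
(d) sonority 2-2: ill-formed.
(e) sonority 2-2: ill-formed.
(f) sonority 2-1: ill-formed.
(g) sonority 3-5-1: ill-formed.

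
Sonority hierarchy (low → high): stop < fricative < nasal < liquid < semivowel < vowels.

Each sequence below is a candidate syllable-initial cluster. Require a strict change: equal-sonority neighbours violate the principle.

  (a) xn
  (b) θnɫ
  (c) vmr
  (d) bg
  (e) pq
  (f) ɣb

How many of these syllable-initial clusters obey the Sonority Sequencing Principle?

3

(a) sonority 2-3: well-formed.
(b) sonority 2-3-4: well-formed.
(c) sonority 2-3-4: well-formed.
(d) sonority 1-1: ill-formed.
(e) sonority 1-1: ill-formed.
(f) sonority 2-1: ill-formed.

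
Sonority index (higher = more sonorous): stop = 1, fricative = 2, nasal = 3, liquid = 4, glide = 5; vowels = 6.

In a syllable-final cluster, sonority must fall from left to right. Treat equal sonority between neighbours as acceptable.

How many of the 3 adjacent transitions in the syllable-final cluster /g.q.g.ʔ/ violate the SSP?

/g/ is a stop (sonority 1).
/q/ is a stop (sonority 1).
/g/ is a stop (sonority 1).
/ʔ/ is a stop (sonority 1).
/g/→/q/: 1→1 (plateau, allowed) — ok.
/q/→/g/: 1→1 (plateau, allowed) — ok.
/g/→/ʔ/: 1→1 (plateau, allowed) — ok.

0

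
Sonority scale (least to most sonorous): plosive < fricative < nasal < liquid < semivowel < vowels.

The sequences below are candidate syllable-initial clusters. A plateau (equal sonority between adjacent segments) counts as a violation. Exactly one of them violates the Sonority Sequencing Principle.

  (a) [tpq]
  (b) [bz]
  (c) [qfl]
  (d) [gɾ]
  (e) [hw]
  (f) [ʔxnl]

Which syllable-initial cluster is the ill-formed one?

(a) 1-1-1 → violates
(b) 1-2 → obeys
(c) 1-2-4 → obeys
(d) 1-4 → obeys
(e) 2-5 → obeys
(f) 1-2-3-4 → obeys

a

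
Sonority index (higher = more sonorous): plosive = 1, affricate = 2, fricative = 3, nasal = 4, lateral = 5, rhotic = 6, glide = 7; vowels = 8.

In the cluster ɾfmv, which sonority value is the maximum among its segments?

6

/ɾ/ — rhotic, sonority 6.
/f/ — fricative, sonority 3.
/m/ — nasal, sonority 4.
/v/ — fricative, sonority 3.
The maximum is 6.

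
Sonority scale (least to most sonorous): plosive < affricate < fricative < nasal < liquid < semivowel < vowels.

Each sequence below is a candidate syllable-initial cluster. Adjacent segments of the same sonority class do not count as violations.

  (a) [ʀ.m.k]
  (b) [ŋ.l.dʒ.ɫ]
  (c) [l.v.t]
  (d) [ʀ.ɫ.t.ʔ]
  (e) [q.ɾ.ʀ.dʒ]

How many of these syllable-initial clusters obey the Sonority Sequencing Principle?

(a) sonority 5-4-1: ill-formed.
(b) sonority 4-5-2-5: ill-formed.
(c) sonority 5-3-1: ill-formed.
(d) sonority 5-5-1-1: ill-formed.
(e) sonority 1-5-5-2: ill-formed.

0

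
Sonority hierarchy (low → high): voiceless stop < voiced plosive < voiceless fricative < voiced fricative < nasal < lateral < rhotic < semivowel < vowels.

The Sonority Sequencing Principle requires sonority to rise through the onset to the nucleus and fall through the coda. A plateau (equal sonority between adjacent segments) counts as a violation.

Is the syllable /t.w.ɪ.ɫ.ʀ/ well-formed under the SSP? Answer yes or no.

Onset: /t/ is a voiceless stop (sonority 1), /w/ is a semivowel (sonority 8); then the nucleus /ɪ/ (sonority 9).
Onset profile 1-8-9 — rises to the nucleus.
Coda: /ɫ/ is a lateral (sonority 6), /ʀ/ is a rhotic (sonority 7).
Coda profile 9-6-7 — does not strictly fall throughout.

no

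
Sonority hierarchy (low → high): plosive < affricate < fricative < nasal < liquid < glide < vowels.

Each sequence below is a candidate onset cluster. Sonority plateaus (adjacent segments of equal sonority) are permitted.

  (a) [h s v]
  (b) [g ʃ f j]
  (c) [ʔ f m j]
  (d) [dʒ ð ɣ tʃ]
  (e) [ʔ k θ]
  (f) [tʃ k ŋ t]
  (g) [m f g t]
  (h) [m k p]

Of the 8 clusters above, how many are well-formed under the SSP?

4

(a) sonority 3-3-3: well-formed.
(b) sonority 1-3-3-6: well-formed.
(c) sonority 1-3-4-6: well-formed.
(d) sonority 2-3-3-2: ill-formed.
(e) sonority 1-1-3: well-formed.
(f) sonority 2-1-4-1: ill-formed.
(g) sonority 4-3-1-1: ill-formed.
(h) sonority 4-1-1: ill-formed.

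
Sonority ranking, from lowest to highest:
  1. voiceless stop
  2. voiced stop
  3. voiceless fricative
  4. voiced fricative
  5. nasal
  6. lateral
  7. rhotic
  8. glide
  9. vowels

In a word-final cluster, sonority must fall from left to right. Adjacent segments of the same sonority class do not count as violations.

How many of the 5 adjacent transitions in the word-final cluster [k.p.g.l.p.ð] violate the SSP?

3

/k/: voiceless stop = 1.
/p/: voiceless stop = 1.
/g/: voiced stop = 2.
/l/: lateral = 6.
/p/: voiceless stop = 1.
/ð/: voiced fricative = 4.
/k/→/p/: 1→1 (plateau, allowed) — ok.
/p/→/g/: 1→2 (does not fall) — violation.
/g/→/l/: 2→6 (does not fall) — violation.
/l/→/p/: 6→1 (falls) — ok.
/p/→/ð/: 1→4 (does not fall) — violation.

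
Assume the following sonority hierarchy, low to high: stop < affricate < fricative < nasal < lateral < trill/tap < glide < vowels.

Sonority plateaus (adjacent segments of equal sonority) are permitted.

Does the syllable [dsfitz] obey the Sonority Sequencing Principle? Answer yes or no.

no

Onset: /d/ is a stop (sonority 1), /s/ is a fricative (sonority 3), /f/ is a fricative (sonority 3); then the nucleus /i/ (sonority 8).
Onset profile 1-3-3-8 — rises to the nucleus.
Coda: /t/ is a stop (sonority 1), /z/ is a fricative (sonority 3).
Coda profile 8-1-3 — does not fall throughout.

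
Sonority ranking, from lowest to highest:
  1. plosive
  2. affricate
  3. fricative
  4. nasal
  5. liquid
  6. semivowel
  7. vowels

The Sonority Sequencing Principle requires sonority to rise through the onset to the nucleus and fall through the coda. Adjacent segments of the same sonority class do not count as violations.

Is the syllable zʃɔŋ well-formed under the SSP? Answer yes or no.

Onset: /z/ is a fricative (sonority 3), /ʃ/ is a fricative (sonority 3); then the nucleus /ɔ/ (sonority 7).
Onset profile 3-3-7 — rises to the nucleus.
Coda: /ŋ/ is a nasal (sonority 4).
Coda profile 7-4 — falls from the nucleus.

yes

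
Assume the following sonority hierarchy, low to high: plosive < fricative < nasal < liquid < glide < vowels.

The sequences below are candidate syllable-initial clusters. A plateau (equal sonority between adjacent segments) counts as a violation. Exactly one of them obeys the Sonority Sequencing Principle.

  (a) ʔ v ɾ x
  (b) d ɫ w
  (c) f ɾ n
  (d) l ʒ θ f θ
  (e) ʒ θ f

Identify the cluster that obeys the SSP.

b

(a) ʔ v ɾ x: profile 1-2-4-2 — violates.
(b) d ɫ w: profile 1-4-5 — obeys.
(c) f ɾ n: profile 2-4-3 — violates.
(d) l ʒ θ f θ: profile 4-2-2-2-2 — violates.
(e) ʒ θ f: profile 2-2-2 — violates.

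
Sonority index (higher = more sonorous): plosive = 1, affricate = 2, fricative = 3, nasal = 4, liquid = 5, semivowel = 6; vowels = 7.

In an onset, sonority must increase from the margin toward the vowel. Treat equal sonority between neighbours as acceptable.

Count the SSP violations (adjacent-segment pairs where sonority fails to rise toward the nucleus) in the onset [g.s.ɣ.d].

/g/: plosive = 1.
/s/: fricative = 3.
/ɣ/: fricative = 3.
/d/: plosive = 1.
/g/→/s/: 1→3 (rises) — ok.
/s/→/ɣ/: 3→3 (plateau, allowed) — ok.
/ɣ/→/d/: 3→1 (does not rise) — violation.

1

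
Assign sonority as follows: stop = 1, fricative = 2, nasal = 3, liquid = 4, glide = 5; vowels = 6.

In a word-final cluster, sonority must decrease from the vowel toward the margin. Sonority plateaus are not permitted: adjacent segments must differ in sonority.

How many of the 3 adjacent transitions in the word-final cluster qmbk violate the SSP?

/q/ — stop, sonority 1.
/m/ — nasal, sonority 3.
/b/ — stop, sonority 1.
/k/ — stop, sonority 1.
/q/→/m/: 1→3 (does not fall) — violation.
/m/→/b/: 3→1 (falls) — ok.
/b/→/k/: 1→1 (plateau) — violation.

2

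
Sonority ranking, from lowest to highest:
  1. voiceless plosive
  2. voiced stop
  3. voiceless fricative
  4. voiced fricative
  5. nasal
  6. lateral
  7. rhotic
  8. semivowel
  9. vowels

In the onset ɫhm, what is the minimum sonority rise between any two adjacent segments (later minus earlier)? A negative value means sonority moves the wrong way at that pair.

/ɫ/: lateral = 6.
/h/: voiceless fricative = 3.
/m/: nasal = 5.
/ɫ/→/h/: change -3.
/h/→/m/: change +2.
Minimum = -3.

-3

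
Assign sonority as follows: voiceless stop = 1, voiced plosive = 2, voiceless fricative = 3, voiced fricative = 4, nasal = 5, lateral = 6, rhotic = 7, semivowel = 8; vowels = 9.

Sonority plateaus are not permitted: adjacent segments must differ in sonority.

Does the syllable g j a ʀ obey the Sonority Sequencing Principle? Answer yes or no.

Onset: /g/ is a voiced plosive (sonority 2), /j/ is a semivowel (sonority 8); then the nucleus /a/ (sonority 9).
Onset profile 2-8-9 — rises to the nucleus.
Coda: /ʀ/ is a rhotic (sonority 7).
Coda profile 9-7 — falls from the nucleus.

yes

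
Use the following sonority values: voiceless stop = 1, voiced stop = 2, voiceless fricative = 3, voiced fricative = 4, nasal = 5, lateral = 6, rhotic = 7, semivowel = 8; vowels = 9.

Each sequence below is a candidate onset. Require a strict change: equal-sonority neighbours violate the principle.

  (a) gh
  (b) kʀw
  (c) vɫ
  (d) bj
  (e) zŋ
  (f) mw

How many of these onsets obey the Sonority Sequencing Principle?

(a) sonority 2-3: well-formed.
(b) sonority 1-7-8: well-formed.
(c) sonority 4-6: well-formed.
(d) sonority 2-8: well-formed.
(e) sonority 4-5: well-formed.
(f) sonority 5-8: well-formed.

6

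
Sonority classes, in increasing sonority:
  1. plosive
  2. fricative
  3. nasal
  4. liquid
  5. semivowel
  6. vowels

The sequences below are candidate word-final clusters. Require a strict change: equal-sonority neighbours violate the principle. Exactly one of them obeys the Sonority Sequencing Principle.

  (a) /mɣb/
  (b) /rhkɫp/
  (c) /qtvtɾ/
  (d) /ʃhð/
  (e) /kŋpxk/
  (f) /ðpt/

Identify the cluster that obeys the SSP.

a

(a) /mɣb/: profile 3-2-1 — obeys.
(b) /rhkɫp/: profile 4-2-1-4-1 — violates.
(c) /qtvtɾ/: profile 1-1-2-1-4 — violates.
(d) /ʃhð/: profile 2-2-2 — violates.
(e) /kŋpxk/: profile 1-3-1-2-1 — violates.
(f) /ðpt/: profile 2-1-1 — violates.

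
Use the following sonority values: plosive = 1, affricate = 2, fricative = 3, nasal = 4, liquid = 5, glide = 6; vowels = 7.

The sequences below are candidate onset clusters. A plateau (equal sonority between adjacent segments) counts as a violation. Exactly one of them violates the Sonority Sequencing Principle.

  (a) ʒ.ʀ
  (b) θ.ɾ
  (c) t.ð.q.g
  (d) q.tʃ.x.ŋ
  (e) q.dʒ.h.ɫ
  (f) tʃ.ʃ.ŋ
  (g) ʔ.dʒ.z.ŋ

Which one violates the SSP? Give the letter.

(a) 3-5 → obeys
(b) 3-5 → obeys
(c) 1-3-1-1 → violates
(d) 1-2-3-4 → obeys
(e) 1-2-3-5 → obeys
(f) 2-3-4 → obeys
(g) 1-2-3-4 → obeys

c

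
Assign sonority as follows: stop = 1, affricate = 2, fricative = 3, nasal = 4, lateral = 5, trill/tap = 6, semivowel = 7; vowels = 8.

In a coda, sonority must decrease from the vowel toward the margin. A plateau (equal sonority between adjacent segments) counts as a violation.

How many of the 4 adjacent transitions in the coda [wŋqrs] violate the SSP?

/w/ — semivowel, sonority 7.
/ŋ/ — nasal, sonority 4.
/q/ — stop, sonority 1.
/r/ — trill/tap, sonority 6.
/s/ — fricative, sonority 3.
/w/→/ŋ/: 7→4 (falls) — ok.
/ŋ/→/q/: 4→1 (falls) — ok.
/q/→/r/: 1→6 (does not fall) — violation.
/r/→/s/: 6→3 (falls) — ok.

1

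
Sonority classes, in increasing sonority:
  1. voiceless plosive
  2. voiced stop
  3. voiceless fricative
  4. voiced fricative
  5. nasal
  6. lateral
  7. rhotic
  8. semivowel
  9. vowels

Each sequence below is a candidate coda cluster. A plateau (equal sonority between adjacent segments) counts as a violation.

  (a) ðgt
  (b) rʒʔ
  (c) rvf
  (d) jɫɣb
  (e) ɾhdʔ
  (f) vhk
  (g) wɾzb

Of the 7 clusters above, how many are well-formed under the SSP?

(a) ðgt: profile 4-2-1 — obeys.
(b) rʒʔ: profile 7-4-1 — obeys.
(c) rvf: profile 7-4-3 — obeys.
(d) jɫɣb: profile 8-6-4-2 — obeys.
(e) ɾhdʔ: profile 7-3-2-1 — obeys.
(f) vhk: profile 4-3-1 — obeys.
(g) wɾzb: profile 8-7-4-2 — obeys.

7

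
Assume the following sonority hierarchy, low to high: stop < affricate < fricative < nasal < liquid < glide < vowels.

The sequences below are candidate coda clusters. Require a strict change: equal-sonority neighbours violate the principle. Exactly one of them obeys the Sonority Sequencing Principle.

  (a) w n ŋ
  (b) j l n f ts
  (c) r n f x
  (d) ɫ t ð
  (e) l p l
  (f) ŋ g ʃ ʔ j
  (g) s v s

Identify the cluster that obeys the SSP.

(a) sonority 6-4-4: ill-formed.
(b) sonority 6-5-4-3-2: well-formed.
(c) sonority 5-4-3-3: ill-formed.
(d) sonority 5-1-3: ill-formed.
(e) sonority 5-1-5: ill-formed.
(f) sonority 4-1-3-1-6: ill-formed.
(g) sonority 3-3-3: ill-formed.

b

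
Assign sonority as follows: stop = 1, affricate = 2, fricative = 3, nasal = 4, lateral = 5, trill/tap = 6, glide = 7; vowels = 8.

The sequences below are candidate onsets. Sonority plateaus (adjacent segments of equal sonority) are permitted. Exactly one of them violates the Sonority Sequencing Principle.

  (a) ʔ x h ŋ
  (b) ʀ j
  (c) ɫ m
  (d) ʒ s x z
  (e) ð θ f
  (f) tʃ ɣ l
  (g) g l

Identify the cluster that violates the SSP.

c

(a) ʔ x h ŋ: profile 1-3-3-4 — obeys.
(b) ʀ j: profile 6-7 — obeys.
(c) ɫ m: profile 5-4 — violates.
(d) ʒ s x z: profile 3-3-3-3 — obeys.
(e) ð θ f: profile 3-3-3 — obeys.
(f) tʃ ɣ l: profile 2-3-5 — obeys.
(g) g l: profile 1-5 — obeys.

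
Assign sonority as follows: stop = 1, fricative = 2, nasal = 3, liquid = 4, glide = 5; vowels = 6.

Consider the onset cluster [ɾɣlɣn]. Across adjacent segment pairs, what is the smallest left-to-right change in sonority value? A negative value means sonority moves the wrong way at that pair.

-2

/ɾ/ is a liquid (sonority 4).
/ɣ/ is a fricative (sonority 2).
/l/ is a liquid (sonority 4).
/ɣ/ is a fricative (sonority 2).
/n/ is a nasal (sonority 3).
/ɾ/→/ɣ/: change -2.
/ɣ/→/l/: change +2.
/l/→/ɣ/: change -2.
/ɣ/→/n/: change +1.
Minimum = -2.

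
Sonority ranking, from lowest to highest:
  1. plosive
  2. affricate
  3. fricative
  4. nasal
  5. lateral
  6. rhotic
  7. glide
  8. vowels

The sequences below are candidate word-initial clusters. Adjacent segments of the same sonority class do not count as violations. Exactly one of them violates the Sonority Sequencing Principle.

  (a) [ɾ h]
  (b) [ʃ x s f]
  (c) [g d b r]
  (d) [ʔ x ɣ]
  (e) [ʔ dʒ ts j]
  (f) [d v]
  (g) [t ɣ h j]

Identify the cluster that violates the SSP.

(a) [ɾ h]: profile 6-3 — violates.
(b) [ʃ x s f]: profile 3-3-3-3 — obeys.
(c) [g d b r]: profile 1-1-1-6 — obeys.
(d) [ʔ x ɣ]: profile 1-3-3 — obeys.
(e) [ʔ dʒ ts j]: profile 1-2-2-7 — obeys.
(f) [d v]: profile 1-3 — obeys.
(g) [t ɣ h j]: profile 1-3-3-7 — obeys.

a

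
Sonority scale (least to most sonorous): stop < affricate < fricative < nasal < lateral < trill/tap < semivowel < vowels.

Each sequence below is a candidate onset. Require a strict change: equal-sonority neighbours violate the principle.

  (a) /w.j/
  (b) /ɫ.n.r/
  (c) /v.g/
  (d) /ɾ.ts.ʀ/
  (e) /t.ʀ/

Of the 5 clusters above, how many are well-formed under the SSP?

1

(a) /w.j/: profile 7-7 — violates.
(b) /ɫ.n.r/: profile 5-4-6 — violates.
(c) /v.g/: profile 3-1 — violates.
(d) /ɾ.ts.ʀ/: profile 6-2-6 — violates.
(e) /t.ʀ/: profile 1-6 — obeys.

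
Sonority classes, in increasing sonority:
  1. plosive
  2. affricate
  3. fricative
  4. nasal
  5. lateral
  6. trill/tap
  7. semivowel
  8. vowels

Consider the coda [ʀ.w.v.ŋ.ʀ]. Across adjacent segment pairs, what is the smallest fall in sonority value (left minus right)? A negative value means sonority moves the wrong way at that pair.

-2

/ʀ/: trill/tap = 6.
/w/: semivowel = 7.
/v/: fricative = 3.
/ŋ/: nasal = 4.
/ʀ/: trill/tap = 6.
/ʀ/→/w/: change -1.
/w/→/v/: change +4.
/v/→/ŋ/: change -1.
/ŋ/→/ʀ/: change -2.
Minimum = -2.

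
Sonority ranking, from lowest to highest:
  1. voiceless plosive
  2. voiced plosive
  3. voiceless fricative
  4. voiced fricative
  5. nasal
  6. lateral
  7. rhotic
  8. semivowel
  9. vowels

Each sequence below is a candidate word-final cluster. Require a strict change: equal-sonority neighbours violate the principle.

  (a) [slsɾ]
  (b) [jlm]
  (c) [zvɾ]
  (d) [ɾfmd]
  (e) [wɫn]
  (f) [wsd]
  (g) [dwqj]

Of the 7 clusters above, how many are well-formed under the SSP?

3

(a) [slsɾ]: profile 3-6-3-7 — violates.
(b) [jlm]: profile 8-6-5 — obeys.
(c) [zvɾ]: profile 4-4-7 — violates.
(d) [ɾfmd]: profile 7-3-5-2 — violates.
(e) [wɫn]: profile 8-6-5 — obeys.
(f) [wsd]: profile 8-3-2 — obeys.
(g) [dwqj]: profile 2-8-1-8 — violates.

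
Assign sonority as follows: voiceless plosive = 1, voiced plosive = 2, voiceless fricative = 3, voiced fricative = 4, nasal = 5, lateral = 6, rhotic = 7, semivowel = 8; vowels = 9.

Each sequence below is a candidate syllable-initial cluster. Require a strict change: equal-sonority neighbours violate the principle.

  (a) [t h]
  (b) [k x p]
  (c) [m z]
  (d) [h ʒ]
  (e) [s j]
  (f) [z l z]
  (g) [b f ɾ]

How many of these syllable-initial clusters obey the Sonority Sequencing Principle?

4

(a) sonority 1-3: well-formed.
(b) sonority 1-3-1: ill-formed.
(c) sonority 5-4: ill-formed.
(d) sonority 3-4: well-formed.
(e) sonority 3-8: well-formed.
(f) sonority 4-6-4: ill-formed.
(g) sonority 2-3-7: well-formed.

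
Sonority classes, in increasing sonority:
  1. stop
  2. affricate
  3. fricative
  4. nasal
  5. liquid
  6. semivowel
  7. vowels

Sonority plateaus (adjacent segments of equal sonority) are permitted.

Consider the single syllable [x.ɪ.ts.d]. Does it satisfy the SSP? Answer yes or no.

yes

Onset: /x/ is a fricative (sonority 3); then the nucleus /ɪ/ (sonority 7).
Onset profile 3-7 — rises to the nucleus.
Coda: /ts/ is an affricate (sonority 2), /d/ is a stop (sonority 1).
Coda profile 7-2-1 — falls from the nucleus.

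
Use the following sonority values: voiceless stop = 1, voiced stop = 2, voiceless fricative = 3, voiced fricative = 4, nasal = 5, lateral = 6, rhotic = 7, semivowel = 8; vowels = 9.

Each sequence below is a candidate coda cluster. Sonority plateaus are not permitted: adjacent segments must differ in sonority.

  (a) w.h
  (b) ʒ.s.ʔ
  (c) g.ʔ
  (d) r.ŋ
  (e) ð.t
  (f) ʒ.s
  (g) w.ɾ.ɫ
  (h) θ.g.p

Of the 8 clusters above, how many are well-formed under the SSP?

8

(a) sonority 8-3: well-formed.
(b) sonority 4-3-1: well-formed.
(c) sonority 2-1: well-formed.
(d) sonority 7-5: well-formed.
(e) sonority 4-1: well-formed.
(f) sonority 4-3: well-formed.
(g) sonority 8-7-6: well-formed.
(h) sonority 3-2-1: well-formed.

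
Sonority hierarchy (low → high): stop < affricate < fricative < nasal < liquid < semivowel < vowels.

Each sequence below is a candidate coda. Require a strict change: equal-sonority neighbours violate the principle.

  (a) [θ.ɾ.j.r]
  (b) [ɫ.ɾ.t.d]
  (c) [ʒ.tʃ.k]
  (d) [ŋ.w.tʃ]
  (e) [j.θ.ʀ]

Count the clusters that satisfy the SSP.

1

(a) [θ.ɾ.j.r]: profile 3-5-6-5 — violates.
(b) [ɫ.ɾ.t.d]: profile 5-5-1-1 — violates.
(c) [ʒ.tʃ.k]: profile 3-2-1 — obeys.
(d) [ŋ.w.tʃ]: profile 4-6-2 — violates.
(e) [j.θ.ʀ]: profile 6-3-5 — violates.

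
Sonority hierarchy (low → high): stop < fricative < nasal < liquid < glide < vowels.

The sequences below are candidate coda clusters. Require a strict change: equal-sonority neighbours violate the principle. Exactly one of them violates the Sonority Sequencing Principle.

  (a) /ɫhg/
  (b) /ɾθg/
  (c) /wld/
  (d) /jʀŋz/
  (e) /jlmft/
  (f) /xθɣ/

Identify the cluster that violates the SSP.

f

(a) 4-2-1 → obeys
(b) 4-2-1 → obeys
(c) 5-4-1 → obeys
(d) 5-4-3-2 → obeys
(e) 5-4-3-2-1 → obeys
(f) 2-2-2 → violates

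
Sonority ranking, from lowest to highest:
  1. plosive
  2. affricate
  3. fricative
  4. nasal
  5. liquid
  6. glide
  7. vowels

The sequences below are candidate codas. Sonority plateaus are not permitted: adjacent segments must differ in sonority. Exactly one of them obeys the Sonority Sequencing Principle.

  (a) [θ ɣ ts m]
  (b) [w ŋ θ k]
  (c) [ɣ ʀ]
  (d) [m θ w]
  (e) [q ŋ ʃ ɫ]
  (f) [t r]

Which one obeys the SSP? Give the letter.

(a) 3-3-2-4 → violates
(b) 6-4-3-1 → obeys
(c) 3-5 → violates
(d) 4-3-6 → violates
(e) 1-4-3-5 → violates
(f) 1-5 → violates

b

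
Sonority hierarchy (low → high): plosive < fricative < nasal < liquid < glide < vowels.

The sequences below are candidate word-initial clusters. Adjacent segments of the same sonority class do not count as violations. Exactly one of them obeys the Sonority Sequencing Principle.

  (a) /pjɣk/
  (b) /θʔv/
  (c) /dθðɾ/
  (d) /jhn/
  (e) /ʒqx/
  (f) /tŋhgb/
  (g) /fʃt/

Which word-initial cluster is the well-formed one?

c

(a) /pjɣk/: profile 1-5-2-1 — violates.
(b) /θʔv/: profile 2-1-2 — violates.
(c) /dθðɾ/: profile 1-2-2-4 — obeys.
(d) /jhn/: profile 5-2-3 — violates.
(e) /ʒqx/: profile 2-1-2 — violates.
(f) /tŋhgb/: profile 1-3-2-1-1 — violates.
(g) /fʃt/: profile 2-2-1 — violates.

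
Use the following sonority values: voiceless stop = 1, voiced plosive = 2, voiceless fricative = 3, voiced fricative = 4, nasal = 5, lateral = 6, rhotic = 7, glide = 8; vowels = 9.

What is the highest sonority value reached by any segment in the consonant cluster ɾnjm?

8

/ɾ/: rhotic = 7.
/n/: nasal = 5.
/j/: glide = 8.
/m/: nasal = 5.
The maximum is 8.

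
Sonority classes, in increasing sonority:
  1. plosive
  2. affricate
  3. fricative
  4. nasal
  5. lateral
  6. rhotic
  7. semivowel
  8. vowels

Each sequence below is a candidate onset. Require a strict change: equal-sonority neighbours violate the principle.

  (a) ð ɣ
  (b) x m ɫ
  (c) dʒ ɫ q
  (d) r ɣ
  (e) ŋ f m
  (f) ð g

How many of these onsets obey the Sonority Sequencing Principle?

1

(a) sonority 3-3: ill-formed.
(b) sonority 3-4-5: well-formed.
(c) sonority 2-5-1: ill-formed.
(d) sonority 6-3: ill-formed.
(e) sonority 4-3-4: ill-formed.
(f) sonority 3-1: ill-formed.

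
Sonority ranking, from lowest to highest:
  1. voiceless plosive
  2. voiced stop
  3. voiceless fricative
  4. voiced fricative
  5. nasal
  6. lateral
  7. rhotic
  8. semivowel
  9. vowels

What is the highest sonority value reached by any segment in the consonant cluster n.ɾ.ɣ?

7

/n/: nasal = 5.
/ɾ/: rhotic = 7.
/ɣ/: voiced fricative = 4.
The maximum is 7.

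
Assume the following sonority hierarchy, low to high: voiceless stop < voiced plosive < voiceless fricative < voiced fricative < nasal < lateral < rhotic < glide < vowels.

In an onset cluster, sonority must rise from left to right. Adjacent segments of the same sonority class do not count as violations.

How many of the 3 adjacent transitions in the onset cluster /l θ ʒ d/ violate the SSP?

/l/: lateral = 6.
/θ/: voiceless fricative = 3.
/ʒ/: voiced fricative = 4.
/d/: voiced plosive = 2.
/l/→/θ/: 6→3 (does not rise) — violation.
/θ/→/ʒ/: 3→4 (rises) — ok.
/ʒ/→/d/: 4→2 (does not rise) — violation.

2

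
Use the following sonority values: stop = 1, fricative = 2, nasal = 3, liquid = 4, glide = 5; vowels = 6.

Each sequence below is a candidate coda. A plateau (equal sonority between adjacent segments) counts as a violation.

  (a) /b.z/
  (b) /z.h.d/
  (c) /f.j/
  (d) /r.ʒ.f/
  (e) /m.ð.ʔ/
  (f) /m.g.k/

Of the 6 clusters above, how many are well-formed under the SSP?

1

(a) /b.z/: profile 1-2 — violates.
(b) /z.h.d/: profile 2-2-1 — violates.
(c) /f.j/: profile 2-5 — violates.
(d) /r.ʒ.f/: profile 4-2-2 — violates.
(e) /m.ð.ʔ/: profile 3-2-1 — obeys.
(f) /m.g.k/: profile 3-1-1 — violates.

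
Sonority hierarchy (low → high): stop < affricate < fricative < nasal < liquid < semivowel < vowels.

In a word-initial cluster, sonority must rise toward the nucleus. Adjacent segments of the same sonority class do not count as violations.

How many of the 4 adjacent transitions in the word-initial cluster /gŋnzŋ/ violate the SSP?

/g/ is a stop (sonority 1).
/ŋ/ is a nasal (sonority 4).
/n/ is a nasal (sonority 4).
/z/ is a fricative (sonority 3).
/ŋ/ is a nasal (sonority 4).
/g/→/ŋ/: 1→4 (rises) — ok.
/ŋ/→/n/: 4→4 (plateau, allowed) — ok.
/n/→/z/: 4→3 (does not rise) — violation.
/z/→/ŋ/: 3→4 (rises) — ok.

1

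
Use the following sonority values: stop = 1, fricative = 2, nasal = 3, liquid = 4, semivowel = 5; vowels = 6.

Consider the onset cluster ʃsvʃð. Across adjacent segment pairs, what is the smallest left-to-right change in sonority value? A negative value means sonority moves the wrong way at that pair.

/ʃ/ is a fricative (sonority 2).
/s/ is a fricative (sonority 2).
/v/ is a fricative (sonority 2).
/ʃ/ is a fricative (sonority 2).
/ð/ is a fricative (sonority 2).
/ʃ/→/s/: change +0.
/s/→/v/: change +0.
/v/→/ʃ/: change +0.
/ʃ/→/ð/: change +0.
Minimum = 0.

0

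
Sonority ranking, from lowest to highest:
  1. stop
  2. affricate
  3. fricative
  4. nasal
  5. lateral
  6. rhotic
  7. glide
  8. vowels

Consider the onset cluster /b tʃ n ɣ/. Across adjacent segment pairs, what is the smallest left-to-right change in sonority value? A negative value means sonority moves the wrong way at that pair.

/b/ — stop, sonority 1.
/tʃ/ — affricate, sonority 2.
/n/ — nasal, sonority 4.
/ɣ/ — fricative, sonority 3.
/b/→/tʃ/: change +1.
/tʃ/→/n/: change +2.
/n/→/ɣ/: change -1.
Minimum = -1.

-1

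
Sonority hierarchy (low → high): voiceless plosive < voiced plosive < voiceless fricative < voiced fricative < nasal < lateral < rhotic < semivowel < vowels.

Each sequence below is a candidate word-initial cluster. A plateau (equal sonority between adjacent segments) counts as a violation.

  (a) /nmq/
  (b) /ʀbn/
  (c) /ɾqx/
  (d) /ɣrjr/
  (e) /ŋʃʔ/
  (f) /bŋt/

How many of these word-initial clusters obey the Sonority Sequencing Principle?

(a) 5-5-1 → violates
(b) 7-2-5 → violates
(c) 7-1-3 → violates
(d) 4-7-8-7 → violates
(e) 5-3-1 → violates
(f) 2-5-1 → violates

0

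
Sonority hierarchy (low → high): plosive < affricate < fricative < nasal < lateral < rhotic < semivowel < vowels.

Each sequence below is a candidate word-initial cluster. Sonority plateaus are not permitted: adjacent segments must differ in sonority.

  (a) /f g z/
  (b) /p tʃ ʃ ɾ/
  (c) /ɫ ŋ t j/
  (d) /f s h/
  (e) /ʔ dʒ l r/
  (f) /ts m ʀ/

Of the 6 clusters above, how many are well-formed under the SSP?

3

(a) sonority 3-1-3: ill-formed.
(b) sonority 1-2-3-6: well-formed.
(c) sonority 5-4-1-7: ill-formed.
(d) sonority 3-3-3: ill-formed.
(e) sonority 1-2-5-6: well-formed.
(f) sonority 2-4-6: well-formed.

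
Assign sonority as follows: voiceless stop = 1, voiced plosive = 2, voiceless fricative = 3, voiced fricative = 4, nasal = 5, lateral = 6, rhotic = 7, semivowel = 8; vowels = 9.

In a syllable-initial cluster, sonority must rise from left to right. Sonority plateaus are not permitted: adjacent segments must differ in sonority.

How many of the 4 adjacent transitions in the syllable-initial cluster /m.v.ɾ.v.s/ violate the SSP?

/m/ — nasal, sonority 5.
/v/ — voiced fricative, sonority 4.
/ɾ/ — rhotic, sonority 7.
/v/ — voiced fricative, sonority 4.
/s/ — voiceless fricative, sonority 3.
/m/→/v/: 5→4 (does not rise) — violation.
/v/→/ɾ/: 4→7 (rises) — ok.
/ɾ/→/v/: 7→4 (does not rise) — violation.
/v/→/s/: 4→3 (does not rise) — violation.

3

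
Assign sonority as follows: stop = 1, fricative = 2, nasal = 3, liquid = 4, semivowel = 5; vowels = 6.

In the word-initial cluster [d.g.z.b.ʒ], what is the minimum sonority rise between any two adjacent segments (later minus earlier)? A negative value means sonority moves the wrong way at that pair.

-1

/d/ — stop, sonority 1.
/g/ — stop, sonority 1.
/z/ — fricative, sonority 2.
/b/ — stop, sonority 1.
/ʒ/ — fricative, sonority 2.
/d/→/g/: change +0.
/g/→/z/: change +1.
/z/→/b/: change -1.
/b/→/ʒ/: change +1.
Minimum = -1.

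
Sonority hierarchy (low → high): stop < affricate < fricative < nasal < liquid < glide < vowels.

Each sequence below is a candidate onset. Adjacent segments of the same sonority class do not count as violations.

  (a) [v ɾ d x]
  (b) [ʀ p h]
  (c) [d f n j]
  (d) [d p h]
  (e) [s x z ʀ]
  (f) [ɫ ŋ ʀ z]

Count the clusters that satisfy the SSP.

(a) sonority 3-5-1-3: ill-formed.
(b) sonority 5-1-3: ill-formed.
(c) sonority 1-3-4-6: well-formed.
(d) sonority 1-1-3: well-formed.
(e) sonority 3-3-3-5: well-formed.
(f) sonority 5-4-5-3: ill-formed.

3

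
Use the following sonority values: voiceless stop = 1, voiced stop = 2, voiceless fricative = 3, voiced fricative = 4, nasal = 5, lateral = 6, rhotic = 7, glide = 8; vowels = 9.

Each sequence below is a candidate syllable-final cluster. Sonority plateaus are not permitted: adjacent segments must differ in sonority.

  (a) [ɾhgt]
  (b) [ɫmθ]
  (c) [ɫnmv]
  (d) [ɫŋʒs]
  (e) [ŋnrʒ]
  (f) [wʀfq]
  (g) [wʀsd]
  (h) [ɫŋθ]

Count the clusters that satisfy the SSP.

(a) [ɾhgt]: profile 7-3-2-1 — obeys.
(b) [ɫmθ]: profile 6-5-3 — obeys.
(c) [ɫnmv]: profile 6-5-5-4 — violates.
(d) [ɫŋʒs]: profile 6-5-4-3 — obeys.
(e) [ŋnrʒ]: profile 5-5-7-4 — violates.
(f) [wʀfq]: profile 8-7-3-1 — obeys.
(g) [wʀsd]: profile 8-7-3-2 — obeys.
(h) [ɫŋθ]: profile 6-5-3 — obeys.

6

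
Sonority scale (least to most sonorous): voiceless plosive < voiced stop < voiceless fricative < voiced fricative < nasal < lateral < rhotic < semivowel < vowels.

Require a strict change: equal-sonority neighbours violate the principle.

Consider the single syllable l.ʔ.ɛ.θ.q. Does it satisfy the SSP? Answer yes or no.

Onset: /l/ is a lateral (sonority 6), /ʔ/ is a voiceless plosive (sonority 1); then the nucleus /ɛ/ (sonority 9).
Onset profile 6-1-9 — does not strictly rise throughout.
Coda: /θ/ is a voiceless fricative (sonority 3), /q/ is a voiceless plosive (sonority 1).
Coda profile 9-3-1 — falls from the nucleus.

no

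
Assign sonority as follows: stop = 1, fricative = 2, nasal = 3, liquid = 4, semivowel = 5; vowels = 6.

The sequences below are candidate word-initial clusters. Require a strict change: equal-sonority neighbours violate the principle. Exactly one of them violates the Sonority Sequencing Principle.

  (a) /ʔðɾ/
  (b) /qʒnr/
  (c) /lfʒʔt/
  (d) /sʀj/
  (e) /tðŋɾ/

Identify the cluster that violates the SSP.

c

(a) sonority 1-2-4: well-formed.
(b) sonority 1-2-3-4: well-formed.
(c) sonority 4-2-2-1-1: ill-formed.
(d) sonority 2-4-5: well-formed.
(e) sonority 1-2-3-4: well-formed.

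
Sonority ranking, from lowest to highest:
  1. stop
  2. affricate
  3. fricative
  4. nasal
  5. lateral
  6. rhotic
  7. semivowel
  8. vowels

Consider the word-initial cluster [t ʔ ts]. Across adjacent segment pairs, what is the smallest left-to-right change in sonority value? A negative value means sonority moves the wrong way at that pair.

/t/ — stop, sonority 1.
/ʔ/ — stop, sonority 1.
/ts/ — affricate, sonority 2.
/t/→/ʔ/: change +0.
/ʔ/→/ts/: change +1.
Minimum = 0.

0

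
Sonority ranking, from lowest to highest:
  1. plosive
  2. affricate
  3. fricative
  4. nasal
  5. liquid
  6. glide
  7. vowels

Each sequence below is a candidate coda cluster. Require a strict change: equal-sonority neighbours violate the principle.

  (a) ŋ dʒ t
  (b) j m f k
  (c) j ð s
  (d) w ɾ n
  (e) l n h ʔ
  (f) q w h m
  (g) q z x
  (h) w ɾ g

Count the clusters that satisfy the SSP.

5

(a) 4-2-1 → obeys
(b) 6-4-3-1 → obeys
(c) 6-3-3 → violates
(d) 6-5-4 → obeys
(e) 5-4-3-1 → obeys
(f) 1-6-3-4 → violates
(g) 1-3-3 → violates
(h) 6-5-1 → obeys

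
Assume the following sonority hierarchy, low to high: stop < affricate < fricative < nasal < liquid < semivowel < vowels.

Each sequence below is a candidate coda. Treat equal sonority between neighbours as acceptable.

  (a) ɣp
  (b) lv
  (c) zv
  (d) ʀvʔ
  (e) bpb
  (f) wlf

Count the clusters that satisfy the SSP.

(a) ɣp: profile 3-1 — obeys.
(b) lv: profile 5-3 — obeys.
(c) zv: profile 3-3 — obeys.
(d) ʀvʔ: profile 5-3-1 — obeys.
(e) bpb: profile 1-1-1 — obeys.
(f) wlf: profile 6-5-3 — obeys.

6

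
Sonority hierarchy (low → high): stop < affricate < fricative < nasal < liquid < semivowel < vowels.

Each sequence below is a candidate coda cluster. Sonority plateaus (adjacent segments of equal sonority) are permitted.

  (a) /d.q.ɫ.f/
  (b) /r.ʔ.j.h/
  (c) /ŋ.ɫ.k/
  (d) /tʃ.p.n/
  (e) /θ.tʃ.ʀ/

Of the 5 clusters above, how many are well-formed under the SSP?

(a) sonority 1-1-5-3: ill-formed.
(b) sonority 5-1-6-3: ill-formed.
(c) sonority 4-5-1: ill-formed.
(d) sonority 2-1-4: ill-formed.
(e) sonority 3-2-5: ill-formed.

0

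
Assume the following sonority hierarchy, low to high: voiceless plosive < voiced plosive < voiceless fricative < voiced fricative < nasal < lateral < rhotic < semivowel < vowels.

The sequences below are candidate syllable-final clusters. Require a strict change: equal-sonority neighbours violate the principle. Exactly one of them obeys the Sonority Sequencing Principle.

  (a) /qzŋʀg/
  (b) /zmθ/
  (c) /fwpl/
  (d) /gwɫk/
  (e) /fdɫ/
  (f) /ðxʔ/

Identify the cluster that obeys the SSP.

f

(a) /qzŋʀg/: profile 1-4-5-7-2 — violates.
(b) /zmθ/: profile 4-5-3 — violates.
(c) /fwpl/: profile 3-8-1-6 — violates.
(d) /gwɫk/: profile 2-8-6-1 — violates.
(e) /fdɫ/: profile 3-2-6 — violates.
(f) /ðxʔ/: profile 4-3-1 — obeys.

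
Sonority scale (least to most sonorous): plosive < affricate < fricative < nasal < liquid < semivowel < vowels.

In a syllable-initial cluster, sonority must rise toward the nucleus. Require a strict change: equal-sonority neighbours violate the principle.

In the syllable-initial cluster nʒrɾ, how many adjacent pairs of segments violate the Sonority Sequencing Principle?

2

/n/ is a nasal (sonority 4).
/ʒ/ is a fricative (sonority 3).
/r/ is a liquid (sonority 5).
/ɾ/ is a liquid (sonority 5).
/n/→/ʒ/: 4→3 (does not rise) — violation.
/ʒ/→/r/: 3→5 (rises) — ok.
/r/→/ɾ/: 5→5 (plateau) — violation.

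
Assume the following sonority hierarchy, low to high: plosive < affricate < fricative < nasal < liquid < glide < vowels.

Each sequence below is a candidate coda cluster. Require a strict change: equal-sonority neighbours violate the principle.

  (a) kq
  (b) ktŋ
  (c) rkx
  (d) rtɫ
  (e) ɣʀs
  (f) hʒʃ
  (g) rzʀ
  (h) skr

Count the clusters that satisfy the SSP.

0

(a) 1-1 → violates
(b) 1-1-4 → violates
(c) 5-1-3 → violates
(d) 5-1-5 → violates
(e) 3-5-3 → violates
(f) 3-3-3 → violates
(g) 5-3-5 → violates
(h) 3-1-5 → violates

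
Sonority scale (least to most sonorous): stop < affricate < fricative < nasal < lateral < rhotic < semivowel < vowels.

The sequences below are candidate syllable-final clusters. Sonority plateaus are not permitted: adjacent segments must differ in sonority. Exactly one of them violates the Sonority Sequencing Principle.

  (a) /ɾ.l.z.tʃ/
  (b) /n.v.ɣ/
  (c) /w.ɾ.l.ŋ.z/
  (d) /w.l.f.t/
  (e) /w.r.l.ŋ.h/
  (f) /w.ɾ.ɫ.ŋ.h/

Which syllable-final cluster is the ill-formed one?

b

(a) 6-5-3-2 → obeys
(b) 4-3-3 → violates
(c) 7-6-5-4-3 → obeys
(d) 7-5-3-1 → obeys
(e) 7-6-5-4-3 → obeys
(f) 7-6-5-4-3 → obeys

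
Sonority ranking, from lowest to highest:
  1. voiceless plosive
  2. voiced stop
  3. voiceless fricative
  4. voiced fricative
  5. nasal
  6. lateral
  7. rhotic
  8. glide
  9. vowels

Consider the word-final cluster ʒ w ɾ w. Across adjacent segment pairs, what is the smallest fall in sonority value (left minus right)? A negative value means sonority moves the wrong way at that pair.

/ʒ/ — voiced fricative, sonority 4.
/w/ — glide, sonority 8.
/ɾ/ — rhotic, sonority 7.
/w/ — glide, sonority 8.
/ʒ/→/w/: change -4.
/w/→/ɾ/: change +1.
/ɾ/→/w/: change -1.
Minimum = -4.

-4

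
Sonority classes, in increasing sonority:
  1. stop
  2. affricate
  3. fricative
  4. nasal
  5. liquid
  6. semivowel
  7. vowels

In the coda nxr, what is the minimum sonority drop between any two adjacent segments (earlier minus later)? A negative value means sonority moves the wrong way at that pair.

/n/ is a nasal (sonority 4).
/x/ is a fricative (sonority 3).
/r/ is a liquid (sonority 5).
/n/→/x/: change +1.
/x/→/r/: change -2.
Minimum = -2.

-2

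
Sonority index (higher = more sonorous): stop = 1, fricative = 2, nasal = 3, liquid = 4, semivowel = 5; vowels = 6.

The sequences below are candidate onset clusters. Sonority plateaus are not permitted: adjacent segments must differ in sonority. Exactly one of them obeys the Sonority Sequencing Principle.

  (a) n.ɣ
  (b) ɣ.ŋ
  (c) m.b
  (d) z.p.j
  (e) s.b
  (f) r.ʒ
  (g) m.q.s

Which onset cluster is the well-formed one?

b

(a) n.ɣ: profile 3-2 — violates.
(b) ɣ.ŋ: profile 2-3 — obeys.
(c) m.b: profile 3-1 — violates.
(d) z.p.j: profile 2-1-5 — violates.
(e) s.b: profile 2-1 — violates.
(f) r.ʒ: profile 4-2 — violates.
(g) m.q.s: profile 3-1-2 — violates.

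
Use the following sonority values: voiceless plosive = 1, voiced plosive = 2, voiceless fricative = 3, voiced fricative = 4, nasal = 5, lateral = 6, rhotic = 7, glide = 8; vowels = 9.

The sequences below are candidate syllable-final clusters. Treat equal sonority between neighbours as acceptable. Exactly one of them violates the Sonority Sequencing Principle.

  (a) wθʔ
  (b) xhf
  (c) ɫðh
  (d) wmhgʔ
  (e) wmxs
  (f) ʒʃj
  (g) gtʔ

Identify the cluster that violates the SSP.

f

(a) sonority 8-3-1: well-formed.
(b) sonority 3-3-3: well-formed.
(c) sonority 6-4-3: well-formed.
(d) sonority 8-5-3-2-1: well-formed.
(e) sonority 8-5-3-3: well-formed.
(f) sonority 4-3-8: ill-formed.
(g) sonority 2-1-1: well-formed.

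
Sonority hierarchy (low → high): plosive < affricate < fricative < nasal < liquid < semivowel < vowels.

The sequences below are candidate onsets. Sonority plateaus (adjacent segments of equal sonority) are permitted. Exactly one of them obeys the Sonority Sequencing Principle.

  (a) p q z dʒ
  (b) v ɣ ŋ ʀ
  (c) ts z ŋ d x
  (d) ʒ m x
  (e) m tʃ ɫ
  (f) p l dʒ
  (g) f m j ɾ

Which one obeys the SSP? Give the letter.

(a) sonority 1-1-3-2: ill-formed.
(b) sonority 3-3-4-5: well-formed.
(c) sonority 2-3-4-1-3: ill-formed.
(d) sonority 3-4-3: ill-formed.
(e) sonority 4-2-5: ill-formed.
(f) sonority 1-5-2: ill-formed.
(g) sonority 3-4-6-5: ill-formed.

b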